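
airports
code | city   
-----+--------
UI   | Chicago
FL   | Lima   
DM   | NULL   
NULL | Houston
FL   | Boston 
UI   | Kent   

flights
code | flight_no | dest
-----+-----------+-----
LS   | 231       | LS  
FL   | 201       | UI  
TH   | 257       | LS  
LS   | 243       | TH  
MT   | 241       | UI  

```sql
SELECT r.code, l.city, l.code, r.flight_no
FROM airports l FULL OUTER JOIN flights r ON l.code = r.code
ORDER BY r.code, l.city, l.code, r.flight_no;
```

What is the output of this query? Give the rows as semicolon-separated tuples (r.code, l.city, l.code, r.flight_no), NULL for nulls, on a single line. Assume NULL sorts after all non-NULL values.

(FL, Boston, FL, 201); (FL, Lima, FL, 201); (LS, NULL, NULL, 231); (LS, NULL, NULL, 243); (MT, NULL, NULL, 241); (TH, NULL, NULL, 257); (NULL, Chicago, UI, NULL); (NULL, Houston, NULL, NULL); (NULL, Kent, UI, NULL); (NULL, NULL, DM, NULL)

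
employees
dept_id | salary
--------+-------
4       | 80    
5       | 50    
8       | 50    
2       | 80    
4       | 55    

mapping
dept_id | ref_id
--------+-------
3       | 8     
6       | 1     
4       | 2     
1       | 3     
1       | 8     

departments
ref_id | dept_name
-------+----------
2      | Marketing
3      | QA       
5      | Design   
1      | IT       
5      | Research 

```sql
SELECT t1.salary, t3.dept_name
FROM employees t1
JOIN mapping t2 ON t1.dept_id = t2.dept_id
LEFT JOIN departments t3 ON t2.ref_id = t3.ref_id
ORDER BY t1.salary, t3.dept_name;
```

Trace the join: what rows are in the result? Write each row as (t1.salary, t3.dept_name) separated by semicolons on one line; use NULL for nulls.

Step 1 — t1 INNER JOIN t2 on dept_id → 2 row(s).
Then LEFT JOIN `departments t3` on ref_id: each of those 2 rows is kept; rows whose t2.ref_id has no match in t3 get NULL for t3's columns.

(55, Marketing); (80, Marketing)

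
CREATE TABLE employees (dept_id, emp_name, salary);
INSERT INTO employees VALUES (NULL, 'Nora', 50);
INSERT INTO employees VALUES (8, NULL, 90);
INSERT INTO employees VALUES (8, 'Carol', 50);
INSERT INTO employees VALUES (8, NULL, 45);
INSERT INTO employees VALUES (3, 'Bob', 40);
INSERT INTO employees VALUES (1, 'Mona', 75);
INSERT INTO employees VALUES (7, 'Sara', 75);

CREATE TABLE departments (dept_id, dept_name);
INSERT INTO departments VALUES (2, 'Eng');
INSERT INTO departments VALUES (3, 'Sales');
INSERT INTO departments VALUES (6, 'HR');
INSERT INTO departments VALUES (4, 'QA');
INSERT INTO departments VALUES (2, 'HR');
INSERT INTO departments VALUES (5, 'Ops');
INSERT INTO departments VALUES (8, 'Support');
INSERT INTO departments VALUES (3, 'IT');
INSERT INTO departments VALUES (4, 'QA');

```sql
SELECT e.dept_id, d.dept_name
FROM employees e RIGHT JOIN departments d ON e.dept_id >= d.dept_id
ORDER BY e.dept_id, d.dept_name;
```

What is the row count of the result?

39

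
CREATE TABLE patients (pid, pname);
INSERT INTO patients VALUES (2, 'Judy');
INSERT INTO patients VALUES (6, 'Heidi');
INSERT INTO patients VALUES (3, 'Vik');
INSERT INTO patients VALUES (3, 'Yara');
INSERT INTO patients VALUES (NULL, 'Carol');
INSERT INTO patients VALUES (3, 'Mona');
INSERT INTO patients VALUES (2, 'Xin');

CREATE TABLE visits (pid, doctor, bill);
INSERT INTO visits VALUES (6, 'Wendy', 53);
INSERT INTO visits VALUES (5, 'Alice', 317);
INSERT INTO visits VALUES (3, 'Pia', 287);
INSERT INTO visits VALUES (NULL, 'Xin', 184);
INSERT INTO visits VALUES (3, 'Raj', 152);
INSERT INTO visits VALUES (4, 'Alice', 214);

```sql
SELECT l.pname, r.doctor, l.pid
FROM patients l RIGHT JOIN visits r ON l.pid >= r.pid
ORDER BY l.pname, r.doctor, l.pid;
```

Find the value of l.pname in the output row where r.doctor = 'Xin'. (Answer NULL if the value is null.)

NULL

RIGHT JOIN keeps every row from `visits`; unmatched rows get NULL for `patients`'s columns.
Matching on l.pid >= r.pid. A NULL in a compared column never satisfies the condition.
- l (pid=2) has no partner in r.
- l (pid=6) pairs with 5 row(s) of r.
- l (pid=3) pairs with 2 row(s) of r.
- l (pid=3) pairs with 2 row(s) of r.
- l (pid=NULL) has no partner in r.
- l (pid=3) pairs with 2 row(s) of r.
- l (pid=2) has no partner in r.
- 1 r row(s) had no l match → kept, l columns NULL.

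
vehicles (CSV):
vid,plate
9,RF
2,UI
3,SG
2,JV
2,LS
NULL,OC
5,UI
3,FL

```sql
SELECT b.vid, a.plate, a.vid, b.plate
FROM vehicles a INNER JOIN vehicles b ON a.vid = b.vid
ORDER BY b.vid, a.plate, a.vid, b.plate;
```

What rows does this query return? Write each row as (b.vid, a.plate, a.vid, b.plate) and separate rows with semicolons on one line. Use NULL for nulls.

(2, JV, 2, JV); (2, JV, 2, LS); (2, JV, 2, UI); (2, LS, 2, JV); (2, LS, 2, LS); (2, LS, 2, UI); (2, UI, 2, JV); (2, UI, 2, LS); (2, UI, 2, UI); (3, FL, 3, FL); (3, FL, 3, SG); (3, SG, 3, FL); (3, SG, 3, SG); (5, UI, 5, UI); (9, RF, 9, RF)

INNER JOIN keeps only pairs where the ON condition holds.
Matching on a.vid = b.vid. A NULL in a compared column never satisfies the condition.
- a[0] vid=9 → 1 match(es) in b → 1 row(s).
- a[1] vid=2 → 3 match(es) in b → 3 row(s).
- a[2] vid=3 → 2 match(es) in b → 2 row(s).
- a[3] vid=2 → 3 match(es) in b → 3 row(s).
- a[4] vid=2 → 3 match(es) in b → 3 row(s).
- a[5] vid=NULL → no match; dropped.
- a[6] vid=5 → 1 match(es) in b → 1 row(s).
- a[7] vid=3 → 2 match(es) in b → 2 row(s).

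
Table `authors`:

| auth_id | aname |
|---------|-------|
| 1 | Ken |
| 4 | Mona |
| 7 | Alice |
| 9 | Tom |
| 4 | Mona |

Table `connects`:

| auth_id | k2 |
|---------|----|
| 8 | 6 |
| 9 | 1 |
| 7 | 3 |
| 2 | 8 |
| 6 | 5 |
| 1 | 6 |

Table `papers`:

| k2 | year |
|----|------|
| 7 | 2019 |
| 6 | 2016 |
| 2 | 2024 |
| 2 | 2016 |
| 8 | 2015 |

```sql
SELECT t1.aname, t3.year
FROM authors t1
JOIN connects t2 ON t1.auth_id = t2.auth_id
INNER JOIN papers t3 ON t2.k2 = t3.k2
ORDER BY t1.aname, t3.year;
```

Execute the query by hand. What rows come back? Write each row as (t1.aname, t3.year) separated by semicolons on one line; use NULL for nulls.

(Ken, 2016)

Step 1 — t1 INNER JOIN t2 on auth_id → 3 row(s).
Then INNER JOIN `papers t3` on k2: keep only rows whose t2.k2 appears in t3.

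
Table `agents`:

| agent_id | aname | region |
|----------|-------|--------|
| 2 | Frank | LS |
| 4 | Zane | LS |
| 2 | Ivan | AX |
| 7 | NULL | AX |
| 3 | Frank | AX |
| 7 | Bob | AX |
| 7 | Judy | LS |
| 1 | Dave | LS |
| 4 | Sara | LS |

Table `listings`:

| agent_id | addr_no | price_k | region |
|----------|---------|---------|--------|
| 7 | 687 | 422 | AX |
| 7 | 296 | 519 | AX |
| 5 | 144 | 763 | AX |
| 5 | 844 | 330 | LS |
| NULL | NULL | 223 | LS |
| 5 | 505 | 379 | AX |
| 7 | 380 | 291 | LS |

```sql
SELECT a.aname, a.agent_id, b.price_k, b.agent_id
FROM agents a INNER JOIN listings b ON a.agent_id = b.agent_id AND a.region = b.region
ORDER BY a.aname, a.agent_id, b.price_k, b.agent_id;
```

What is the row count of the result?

5

INNER JOIN keeps only pairs where the ON condition holds.
Matching on a.agent_id = b.agent_id AND a.region = b.region. A NULL in a compared column never satisfies the condition.
- a row (agent_id=2, region=LS): no match → dropped.
- a row (agent_id=4, region=LS): no match → dropped.
- a row (agent_id=2, region=AX): no match → dropped.
- a row (agent_id=7, region=AX): matches 2 b row(s) → 2 output row(s).
- a row (agent_id=3, region=AX): no match → dropped.
- a row (agent_id=7, region=AX): matches 2 b row(s) → 2 output row(s).
- a row (agent_id=7, region=LS): matches 1 b row(s) → 1 output row(s).
- a row (agent_id=1, region=LS): no match → dropped.
- a row (agent_id=4, region=LS): no match → dropped.
Total: 5 rows.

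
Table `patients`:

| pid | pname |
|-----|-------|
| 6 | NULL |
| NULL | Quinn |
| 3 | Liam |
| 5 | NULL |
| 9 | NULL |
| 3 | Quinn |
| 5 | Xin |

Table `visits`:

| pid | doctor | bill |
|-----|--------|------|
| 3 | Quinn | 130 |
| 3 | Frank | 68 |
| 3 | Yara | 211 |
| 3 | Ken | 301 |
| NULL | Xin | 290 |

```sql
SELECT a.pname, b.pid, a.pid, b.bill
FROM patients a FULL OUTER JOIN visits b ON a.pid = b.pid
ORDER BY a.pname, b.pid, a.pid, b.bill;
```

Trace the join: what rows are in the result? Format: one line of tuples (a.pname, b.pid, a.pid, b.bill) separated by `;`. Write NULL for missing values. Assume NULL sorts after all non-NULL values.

FULL OUTER JOIN keeps every row from both sides; unmatched rows get NULL for the other side's columns.
Matching on a.pid = b.pid. A NULL in a compared column never satisfies the condition.
- a row (pid=6): no match → kept, b columns NULL.
- a row (pid=NULL): no match → kept, b columns NULL.
- a row (pid=3): matches 4 b row(s) → 4 output row(s).
- a row (pid=5): no match → kept, b columns NULL.
- a row (pid=9): no match → kept, b columns NULL.
- a row (pid=3): matches 4 b row(s) → 4 output row(s).
- a row (pid=5): no match → kept, b columns NULL.
- 1 row(s) from b found no a partner → padded with NULL.

(Liam, 3, 3, 68); (Liam, 3, 3, 130); (Liam, 3, 3, 211); (Liam, 3, 3, 301); (Quinn, 3, 3, 68); (Quinn, 3, 3, 130); (Quinn, 3, 3, 211); (Quinn, 3, 3, 301); (Quinn, NULL, NULL, NULL); (Xin, NULL, 5, NULL); (NULL, NULL, 5, NULL); (NULL, NULL, 6, NULL); (NULL, NULL, 9, NULL); (NULL, NULL, NULL, 290)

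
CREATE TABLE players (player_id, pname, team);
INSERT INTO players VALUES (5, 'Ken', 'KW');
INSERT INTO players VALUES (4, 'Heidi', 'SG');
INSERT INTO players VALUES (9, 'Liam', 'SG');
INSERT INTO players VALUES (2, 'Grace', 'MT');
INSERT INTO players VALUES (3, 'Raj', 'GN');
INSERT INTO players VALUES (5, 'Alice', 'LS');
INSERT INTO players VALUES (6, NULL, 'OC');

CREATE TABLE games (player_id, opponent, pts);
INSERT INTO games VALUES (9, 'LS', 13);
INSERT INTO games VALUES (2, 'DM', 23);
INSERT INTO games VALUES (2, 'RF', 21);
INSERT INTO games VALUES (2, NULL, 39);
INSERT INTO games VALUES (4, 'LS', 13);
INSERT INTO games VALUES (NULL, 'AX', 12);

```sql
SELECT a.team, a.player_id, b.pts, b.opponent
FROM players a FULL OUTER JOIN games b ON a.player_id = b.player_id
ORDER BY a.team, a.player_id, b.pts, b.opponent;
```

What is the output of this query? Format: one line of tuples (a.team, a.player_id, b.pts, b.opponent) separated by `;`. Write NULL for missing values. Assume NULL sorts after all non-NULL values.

(GN, 3, NULL, NULL); (KW, 5, NULL, NULL); (LS, 5, NULL, NULL); (MT, 2, 21, RF); (MT, 2, 23, DM); (MT, 2, 39, NULL); (OC, 6, NULL, NULL); (SG, 4, 13, LS); (SG, 9, 13, LS); (NULL, NULL, 12, AX)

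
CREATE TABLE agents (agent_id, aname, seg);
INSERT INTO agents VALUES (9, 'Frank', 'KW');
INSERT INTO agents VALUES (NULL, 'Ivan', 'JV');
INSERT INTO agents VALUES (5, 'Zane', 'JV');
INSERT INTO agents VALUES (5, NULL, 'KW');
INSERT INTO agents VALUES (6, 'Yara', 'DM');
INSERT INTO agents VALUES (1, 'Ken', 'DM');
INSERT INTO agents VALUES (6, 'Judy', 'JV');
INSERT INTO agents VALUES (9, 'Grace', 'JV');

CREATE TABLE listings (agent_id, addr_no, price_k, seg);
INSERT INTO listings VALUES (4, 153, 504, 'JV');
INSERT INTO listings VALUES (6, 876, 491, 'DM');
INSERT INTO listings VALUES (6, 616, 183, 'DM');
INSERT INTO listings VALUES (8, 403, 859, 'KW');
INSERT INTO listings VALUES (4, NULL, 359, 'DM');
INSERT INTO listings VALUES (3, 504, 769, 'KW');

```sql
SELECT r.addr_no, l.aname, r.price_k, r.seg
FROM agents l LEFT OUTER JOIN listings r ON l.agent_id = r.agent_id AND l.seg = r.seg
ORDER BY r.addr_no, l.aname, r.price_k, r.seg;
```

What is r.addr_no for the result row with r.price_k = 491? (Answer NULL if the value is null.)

876

LEFT JOIN keeps every row from `agents`; unmatched rows get NULL for `listings`'s columns.
Matching on l.agent_id = r.agent_id AND l.seg = r.seg. A NULL in a compared column never satisfies the condition.
- l (agent_id=9, seg=KW) has no partner → padded with NULL.
- l (agent_id=NULL, seg=JV) has no partner → padded with NULL.
- l (agent_id=5, seg=JV) has no partner → padded with NULL.
- l (agent_id=5, seg=KW) has no partner → padded with NULL.
- l (agent_id=6, seg=DM) pairs with 2 row(s) of r.
- l (agent_id=1, seg=DM) has no partner → padded with NULL.
- l (agent_id=6, seg=JV) has no partner → padded with NULL.
- l (agent_id=9, seg=JV) has no partner → padded with NULL.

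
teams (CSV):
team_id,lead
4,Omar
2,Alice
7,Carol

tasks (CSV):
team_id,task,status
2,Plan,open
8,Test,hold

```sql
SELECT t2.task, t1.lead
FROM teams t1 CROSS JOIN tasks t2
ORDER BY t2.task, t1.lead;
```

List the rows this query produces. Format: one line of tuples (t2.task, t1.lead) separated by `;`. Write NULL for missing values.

(Plan, Alice); (Plan, Carol); (Plan, Omar); (Test, Alice); (Test, Carol); (Test, Omar)

CROSS JOIN pairs every row of `teams` with every row of `tasks`: 3 × 2 = 6 rows.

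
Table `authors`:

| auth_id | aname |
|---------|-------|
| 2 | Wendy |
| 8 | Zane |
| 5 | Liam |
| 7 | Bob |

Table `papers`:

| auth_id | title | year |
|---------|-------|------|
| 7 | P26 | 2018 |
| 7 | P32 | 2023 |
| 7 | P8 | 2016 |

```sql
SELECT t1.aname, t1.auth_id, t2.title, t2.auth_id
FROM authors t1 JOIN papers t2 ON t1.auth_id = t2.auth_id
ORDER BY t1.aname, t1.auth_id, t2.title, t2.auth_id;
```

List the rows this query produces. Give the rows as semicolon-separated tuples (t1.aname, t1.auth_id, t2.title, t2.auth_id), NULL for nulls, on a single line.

INNER JOIN keeps only pairs where the ON condition holds.
Matching on t1.auth_id = t2.auth_id.
Matched pairs: 3.

(Bob, 7, P26, 7); (Bob, 7, P32, 7); (Bob, 7, P8, 7)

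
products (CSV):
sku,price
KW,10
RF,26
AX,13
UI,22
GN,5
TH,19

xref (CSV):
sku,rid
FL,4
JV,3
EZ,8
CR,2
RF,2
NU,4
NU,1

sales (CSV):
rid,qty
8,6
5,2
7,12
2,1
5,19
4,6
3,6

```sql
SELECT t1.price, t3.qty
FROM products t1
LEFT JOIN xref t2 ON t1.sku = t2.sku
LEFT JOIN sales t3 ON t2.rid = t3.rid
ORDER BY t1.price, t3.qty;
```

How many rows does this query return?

Joins associate left-to-right: products LEFT JOIN xref on sku gives 6 intermediate row(s).
Then LEFT JOIN `sales t3` on rid: each of those 6 rows is kept; rows whose t2.rid has no match in t3 get NULL for t3's columns.
Result: 6 row(s).

6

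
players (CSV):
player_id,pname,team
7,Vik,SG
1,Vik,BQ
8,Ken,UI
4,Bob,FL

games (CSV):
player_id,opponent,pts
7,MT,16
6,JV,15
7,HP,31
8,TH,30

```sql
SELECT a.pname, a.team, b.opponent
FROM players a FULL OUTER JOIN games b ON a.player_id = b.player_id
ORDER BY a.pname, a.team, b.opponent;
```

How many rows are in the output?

6

FULL OUTER JOIN keeps every row from both sides; unmatched rows get NULL for the other side's columns.
Matching on a.player_id = b.player_id.
- player_id=7: 2 matching b row(s), so 2 row(s) emitted.
- player_id=1: no b row matches, row kept with b columns NULL.
- player_id=8: 1 matching b row(s), so 1 row(s) emitted.
- player_id=4: no b row matches, row kept with b columns NULL.
- 1 b row(s) had no a match → kept, a columns NULL.
Total: 3 matched + 3 padded = 6 rows.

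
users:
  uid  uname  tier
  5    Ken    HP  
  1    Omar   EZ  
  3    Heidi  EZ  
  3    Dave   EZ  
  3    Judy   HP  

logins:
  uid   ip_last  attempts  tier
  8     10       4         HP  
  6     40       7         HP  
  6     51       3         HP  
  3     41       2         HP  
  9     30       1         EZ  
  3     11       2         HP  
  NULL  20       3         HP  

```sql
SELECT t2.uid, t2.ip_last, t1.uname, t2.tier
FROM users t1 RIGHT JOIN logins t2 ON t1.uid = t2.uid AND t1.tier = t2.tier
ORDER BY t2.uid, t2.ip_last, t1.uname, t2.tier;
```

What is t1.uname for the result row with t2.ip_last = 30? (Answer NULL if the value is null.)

RIGHT JOIN keeps every row from `logins`; unmatched rows get NULL for `users`'s columns.
Matching on t1.uid = t2.uid AND t1.tier = t2.tier. A NULL in a compared column never satisfies the condition.
- t1 (uid=5, tier=HP) has no partner in t2.
- t1 (uid=1, tier=EZ) has no partner in t2.
- t1 (uid=3, tier=EZ) has no partner in t2.
- t1 (uid=3, tier=EZ) has no partner in t2.
- t1 (uid=3, tier=HP) pairs with 2 row(s) of t2.
- plus 5 unmatched t2 row(s), each kept with NULL t1 columns.

NULL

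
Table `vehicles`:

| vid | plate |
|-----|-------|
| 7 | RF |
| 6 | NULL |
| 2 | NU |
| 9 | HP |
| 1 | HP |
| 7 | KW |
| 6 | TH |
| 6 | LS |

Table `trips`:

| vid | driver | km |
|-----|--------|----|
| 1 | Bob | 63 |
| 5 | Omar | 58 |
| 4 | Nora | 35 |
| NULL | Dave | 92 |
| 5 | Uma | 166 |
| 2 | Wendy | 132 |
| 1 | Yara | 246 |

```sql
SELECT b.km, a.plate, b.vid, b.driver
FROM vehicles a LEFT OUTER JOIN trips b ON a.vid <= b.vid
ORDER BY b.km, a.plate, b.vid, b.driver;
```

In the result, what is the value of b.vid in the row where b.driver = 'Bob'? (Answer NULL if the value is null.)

LEFT JOIN keeps every row from `vehicles`; unmatched rows get NULL for `trips`'s columns.
Matching on a.vid <= b.vid. A NULL in a compared column never satisfies the condition.
Matched pairs: 10; unmatched a rows kept: 6.

1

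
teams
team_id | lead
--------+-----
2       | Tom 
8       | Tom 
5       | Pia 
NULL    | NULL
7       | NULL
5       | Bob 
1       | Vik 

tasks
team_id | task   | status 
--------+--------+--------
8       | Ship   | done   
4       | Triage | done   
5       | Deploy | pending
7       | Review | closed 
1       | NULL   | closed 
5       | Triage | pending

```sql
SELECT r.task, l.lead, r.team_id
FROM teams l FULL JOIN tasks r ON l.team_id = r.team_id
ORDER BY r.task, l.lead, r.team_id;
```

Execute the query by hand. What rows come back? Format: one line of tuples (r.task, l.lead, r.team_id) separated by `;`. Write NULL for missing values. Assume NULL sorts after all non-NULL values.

FULL OUTER JOIN keeps every row from both sides; unmatched rows get NULL for the other side's columns.
Matching on l.team_id = r.team_id. A NULL in a compared column never satisfies the condition.
- team_id=2: no r row matches, row kept with r columns NULL.
- team_id=8: 1 matching r row(s), so 1 row(s) emitted.
- team_id=5: 2 matching r row(s), so 2 row(s) emitted.
- team_id=NULL: no r row matches, row kept with r columns NULL.
- team_id=7: 1 matching r row(s), so 1 row(s) emitted.
- team_id=5: 2 matching r row(s), so 2 row(s) emitted.
- team_id=1: 1 matching r row(s), so 1 row(s) emitted.
- plus 1 unmatched r row(s), each kept with NULL l columns.
After projecting and ordering:
r.task | l.lead | r.team_id
Deploy | Bob | 5
Deploy | Pia | 5
Review | NULL | 7
Ship | Tom | 8
Triage | Bob | 5
Triage | Pia | 5
Triage | NULL | 4
NULL | Tom | NULL
NULL | Vik | 1
NULL | NULL | NULL

(Deploy, Bob, 5); (Deploy, Pia, 5); (Review, NULL, 7); (Ship, Tom, 8); (Triage, Bob, 5); (Triage, Pia, 5); (Triage, NULL, 4); (NULL, Tom, NULL); (NULL, Vik, 1); (NULL, NULL, NULL)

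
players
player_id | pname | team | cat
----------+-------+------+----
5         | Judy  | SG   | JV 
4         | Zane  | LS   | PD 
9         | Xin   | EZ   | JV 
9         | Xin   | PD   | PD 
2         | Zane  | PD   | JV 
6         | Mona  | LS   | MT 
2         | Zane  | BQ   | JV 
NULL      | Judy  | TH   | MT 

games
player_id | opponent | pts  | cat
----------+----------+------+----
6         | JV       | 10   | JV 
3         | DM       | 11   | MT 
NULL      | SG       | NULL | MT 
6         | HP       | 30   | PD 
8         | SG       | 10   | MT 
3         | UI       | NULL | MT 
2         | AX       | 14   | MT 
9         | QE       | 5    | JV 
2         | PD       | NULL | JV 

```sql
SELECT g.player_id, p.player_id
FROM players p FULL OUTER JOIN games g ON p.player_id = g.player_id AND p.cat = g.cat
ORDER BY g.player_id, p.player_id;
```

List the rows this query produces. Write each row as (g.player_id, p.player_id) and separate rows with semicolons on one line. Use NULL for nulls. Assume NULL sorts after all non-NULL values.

(2, 2); (2, 2); (2, NULL); (3, NULL); (3, NULL); (6, NULL); (6, NULL); (8, NULL); (9, 9); (NULL, 4); (NULL, 5); (NULL, 6); (NULL, 9); (NULL, NULL); (NULL, NULL)

FULL OUTER JOIN keeps every row from both sides; unmatched rows get NULL for the other side's columns.
Matching on p.player_id = g.player_id AND p.cat = g.cat. A NULL in a compared column never satisfies the condition.
- player_id=5, cat=JV: no g row matches, row kept with g columns NULL.
- player_id=4, cat=PD: no g row matches, row kept with g columns NULL.
- player_id=9, cat=JV: 1 matching g row(s), so 1 row(s) emitted.
- player_id=9, cat=PD: no g row matches, row kept with g columns NULL.
- player_id=2, cat=JV: 1 matching g row(s), so 1 row(s) emitted.
- player_id=6, cat=MT: no g row matches, row kept with g columns NULL.
- player_id=2, cat=JV: 1 matching g row(s), so 1 row(s) emitted.
- player_id=NULL, cat=MT: no g row matches, row kept with g columns NULL.
- 7 g row(s) had no p match → kept, p columns NULL.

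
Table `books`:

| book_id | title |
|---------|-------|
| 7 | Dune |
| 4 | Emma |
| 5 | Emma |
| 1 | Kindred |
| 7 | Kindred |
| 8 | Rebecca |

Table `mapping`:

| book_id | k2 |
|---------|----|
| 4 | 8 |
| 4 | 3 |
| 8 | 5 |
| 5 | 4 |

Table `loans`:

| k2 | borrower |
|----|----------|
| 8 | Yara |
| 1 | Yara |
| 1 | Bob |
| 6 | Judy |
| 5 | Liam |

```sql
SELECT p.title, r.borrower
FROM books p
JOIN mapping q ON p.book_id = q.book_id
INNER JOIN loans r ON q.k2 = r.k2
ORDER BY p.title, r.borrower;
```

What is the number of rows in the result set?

2

Step 1 — p INNER JOIN q on book_id → 4 row(s).
Then INNER JOIN `loans r` on k2: keep only rows whose q.k2 appears in r.
Result: 2 row(s).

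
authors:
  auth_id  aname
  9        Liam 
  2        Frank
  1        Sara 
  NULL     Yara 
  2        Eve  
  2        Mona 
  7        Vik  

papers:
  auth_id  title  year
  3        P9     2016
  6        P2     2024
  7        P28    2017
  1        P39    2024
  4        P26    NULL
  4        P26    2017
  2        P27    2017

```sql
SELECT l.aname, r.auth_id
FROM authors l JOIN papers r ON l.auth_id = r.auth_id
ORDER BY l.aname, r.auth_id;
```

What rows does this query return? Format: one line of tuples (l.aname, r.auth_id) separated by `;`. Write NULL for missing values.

(Eve, 2); (Frank, 2); (Mona, 2); (Sara, 1); (Vik, 7)

INNER JOIN keeps only pairs where the ON condition holds.
Matching on l.auth_id = r.auth_id. A NULL in a compared column never satisfies the condition.
Matched pairs: 5.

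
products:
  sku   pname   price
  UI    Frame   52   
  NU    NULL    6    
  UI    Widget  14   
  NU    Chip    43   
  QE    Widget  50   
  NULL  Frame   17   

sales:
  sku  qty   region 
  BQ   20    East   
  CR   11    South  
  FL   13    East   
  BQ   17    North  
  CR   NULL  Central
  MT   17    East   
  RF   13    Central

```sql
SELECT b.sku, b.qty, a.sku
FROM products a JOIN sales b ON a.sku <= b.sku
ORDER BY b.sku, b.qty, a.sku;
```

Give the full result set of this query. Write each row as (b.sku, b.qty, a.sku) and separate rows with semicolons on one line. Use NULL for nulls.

(RF, 13, NU); (RF, 13, NU); (RF, 13, QE)

INNER JOIN keeps only pairs where the ON condition holds.
Matching on a.sku <= b.sku. A NULL in a compared column never satisfies the condition.
- sku=UI: no matching b row, dropped.
- sku=NU: 1 matching b row(s), so 1 row(s) emitted.
- sku=UI: no matching b row, dropped.
- sku=NU: 1 matching b row(s), so 1 row(s) emitted.
- sku=QE: 1 matching b row(s), so 1 row(s) emitted.
- sku=NULL: no matching b row, dropped.
After projecting and ordering:
b.sku | b.qty | a.sku
RF | 13 | NU
RF | 13 | NU
RF | 13 | QE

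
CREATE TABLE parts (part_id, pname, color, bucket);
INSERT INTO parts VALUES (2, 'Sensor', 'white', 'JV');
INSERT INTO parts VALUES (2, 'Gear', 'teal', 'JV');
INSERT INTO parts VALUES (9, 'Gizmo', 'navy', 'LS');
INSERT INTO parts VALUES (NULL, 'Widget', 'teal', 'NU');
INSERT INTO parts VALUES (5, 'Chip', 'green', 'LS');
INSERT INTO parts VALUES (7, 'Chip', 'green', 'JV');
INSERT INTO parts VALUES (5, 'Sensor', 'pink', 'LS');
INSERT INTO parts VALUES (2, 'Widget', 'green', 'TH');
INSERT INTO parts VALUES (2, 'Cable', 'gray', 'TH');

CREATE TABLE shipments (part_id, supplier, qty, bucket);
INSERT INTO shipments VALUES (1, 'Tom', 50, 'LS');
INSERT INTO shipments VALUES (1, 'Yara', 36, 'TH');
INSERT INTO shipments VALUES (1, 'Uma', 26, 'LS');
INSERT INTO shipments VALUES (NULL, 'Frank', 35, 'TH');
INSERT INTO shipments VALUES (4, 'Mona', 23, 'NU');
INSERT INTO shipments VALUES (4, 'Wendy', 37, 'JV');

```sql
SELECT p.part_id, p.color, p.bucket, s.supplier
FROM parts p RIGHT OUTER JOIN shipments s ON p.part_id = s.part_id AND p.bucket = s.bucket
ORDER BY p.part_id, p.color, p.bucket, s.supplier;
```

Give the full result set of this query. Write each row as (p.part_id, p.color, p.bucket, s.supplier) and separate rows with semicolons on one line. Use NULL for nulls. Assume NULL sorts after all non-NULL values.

(NULL, NULL, NULL, Frank); (NULL, NULL, NULL, Mona); (NULL, NULL, NULL, Tom); (NULL, NULL, NULL, Uma); (NULL, NULL, NULL, Wendy); (NULL, NULL, NULL, Yara)

RIGHT JOIN keeps every row from `shipments`; unmatched rows get NULL for `parts`'s columns.
Matching on p.part_id = s.part_id AND p.bucket = s.bucket. A NULL in a compared column never satisfies the condition.
Matched pairs: 0; unmatched s rows kept: 6.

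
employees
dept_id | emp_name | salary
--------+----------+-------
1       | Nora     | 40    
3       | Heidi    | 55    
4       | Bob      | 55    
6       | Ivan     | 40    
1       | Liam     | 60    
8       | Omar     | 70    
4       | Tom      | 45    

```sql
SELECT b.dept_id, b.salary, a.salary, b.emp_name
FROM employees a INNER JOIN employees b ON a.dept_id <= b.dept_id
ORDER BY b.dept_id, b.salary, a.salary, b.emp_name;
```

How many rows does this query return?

INNER JOIN keeps only pairs where the ON condition holds.
Matching on a.dept_id <= b.dept_id.
Matched pairs: 30.
Total: 30 rows.

30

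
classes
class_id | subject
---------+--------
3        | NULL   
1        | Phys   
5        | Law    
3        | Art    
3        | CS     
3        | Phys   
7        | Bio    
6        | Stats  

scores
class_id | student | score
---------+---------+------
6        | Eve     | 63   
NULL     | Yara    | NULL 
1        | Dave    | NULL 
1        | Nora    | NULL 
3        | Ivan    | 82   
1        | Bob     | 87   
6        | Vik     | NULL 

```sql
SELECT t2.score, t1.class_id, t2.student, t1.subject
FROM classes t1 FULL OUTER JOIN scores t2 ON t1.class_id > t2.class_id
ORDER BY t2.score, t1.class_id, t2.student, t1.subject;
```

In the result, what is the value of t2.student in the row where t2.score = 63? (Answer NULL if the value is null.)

FULL OUTER JOIN keeps every row from both sides; unmatched rows get NULL for the other side's columns.
Matching on t1.class_id > t2.class_id. A NULL in a compared column never satisfies the condition.
- class_id=3: 3 matching t2 row(s), so 3 row(s) emitted.
- class_id=1: no t2 row matches, row kept with t2 columns NULL.
- class_id=5: 4 matching t2 row(s), so 4 row(s) emitted.
- class_id=3: 3 matching t2 row(s), so 3 row(s) emitted.
- class_id=3: 3 matching t2 row(s), so 3 row(s) emitted.
- class_id=3: 3 matching t2 row(s), so 3 row(s) emitted.
- class_id=7: 6 matching t2 row(s), so 6 row(s) emitted.
- class_id=6: 4 matching t2 row(s), so 4 row(s) emitted.
- plus 1 unmatched t2 row(s), each kept with NULL t1 columns.

Eve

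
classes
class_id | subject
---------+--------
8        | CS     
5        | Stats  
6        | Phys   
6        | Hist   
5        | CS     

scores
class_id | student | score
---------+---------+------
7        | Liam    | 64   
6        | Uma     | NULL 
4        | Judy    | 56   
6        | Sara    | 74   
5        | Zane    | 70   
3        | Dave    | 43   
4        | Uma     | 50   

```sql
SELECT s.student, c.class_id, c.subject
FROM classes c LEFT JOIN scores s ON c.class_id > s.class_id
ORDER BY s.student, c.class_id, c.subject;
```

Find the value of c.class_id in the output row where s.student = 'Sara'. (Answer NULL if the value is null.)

8

LEFT JOIN keeps every row from `classes`; unmatched rows get NULL for `scores`'s columns.
Matching on c.class_id > s.class_id.
- class_id=8: 7 matching s row(s), so 7 row(s) emitted.
- class_id=5: 3 matching s row(s), so 3 row(s) emitted.
- class_id=6: 4 matching s row(s), so 4 row(s) emitted.
- class_id=6: 4 matching s row(s), so 4 row(s) emitted.
- class_id=5: 3 matching s row(s), so 3 row(s) emitted.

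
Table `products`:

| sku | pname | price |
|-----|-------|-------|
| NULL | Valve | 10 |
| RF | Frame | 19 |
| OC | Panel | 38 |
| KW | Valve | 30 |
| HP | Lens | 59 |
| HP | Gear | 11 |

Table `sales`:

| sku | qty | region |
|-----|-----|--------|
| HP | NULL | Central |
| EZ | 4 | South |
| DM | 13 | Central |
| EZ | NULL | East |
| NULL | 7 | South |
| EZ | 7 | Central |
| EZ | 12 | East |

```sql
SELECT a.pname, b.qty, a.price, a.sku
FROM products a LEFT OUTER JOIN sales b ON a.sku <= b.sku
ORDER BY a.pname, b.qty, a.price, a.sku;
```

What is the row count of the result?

6

LEFT JOIN keeps every row from `products`; unmatched rows get NULL for `sales`'s columns.
Matching on a.sku <= b.sku. A NULL in a compared column never satisfies the condition.
Matched pairs: 2; unmatched a rows kept: 4.
Total: 2 matched + 4 padded = 6 rows.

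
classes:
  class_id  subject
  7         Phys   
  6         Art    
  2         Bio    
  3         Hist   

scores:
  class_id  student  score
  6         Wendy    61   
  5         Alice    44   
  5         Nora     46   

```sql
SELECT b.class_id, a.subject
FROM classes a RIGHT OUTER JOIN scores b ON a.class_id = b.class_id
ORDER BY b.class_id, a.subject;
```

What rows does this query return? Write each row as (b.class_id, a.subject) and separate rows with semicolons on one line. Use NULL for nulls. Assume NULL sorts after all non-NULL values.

RIGHT JOIN keeps every row from `scores`; unmatched rows get NULL for `classes`'s columns.
Matching on a.class_id = b.class_id.
Matched pairs: 1; unmatched b rows kept: 2.

(5, NULL); (5, NULL); (6, Art)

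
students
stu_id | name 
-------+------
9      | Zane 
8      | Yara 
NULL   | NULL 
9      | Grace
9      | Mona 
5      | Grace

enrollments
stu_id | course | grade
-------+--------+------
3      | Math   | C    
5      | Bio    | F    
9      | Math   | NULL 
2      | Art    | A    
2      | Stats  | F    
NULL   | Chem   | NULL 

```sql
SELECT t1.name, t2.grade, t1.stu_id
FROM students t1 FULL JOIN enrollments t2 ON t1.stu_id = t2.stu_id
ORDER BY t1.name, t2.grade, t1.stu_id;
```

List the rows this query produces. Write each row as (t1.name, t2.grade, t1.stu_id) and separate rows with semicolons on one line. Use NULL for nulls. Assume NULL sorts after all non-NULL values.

(Grace, F, 5); (Grace, NULL, 9); (Mona, NULL, 9); (Yara, NULL, 8); (Zane, NULL, 9); (NULL, A, NULL); (NULL, C, NULL); (NULL, F, NULL); (NULL, NULL, NULL); (NULL, NULL, NULL)

FULL OUTER JOIN keeps every row from both sides; unmatched rows get NULL for the other side's columns.
Matching on t1.stu_id = t2.stu_id. A NULL in a compared column never satisfies the condition.
Matched pairs: 4; unmatched t1 rows kept: 2; unmatched t2 rows kept: 4.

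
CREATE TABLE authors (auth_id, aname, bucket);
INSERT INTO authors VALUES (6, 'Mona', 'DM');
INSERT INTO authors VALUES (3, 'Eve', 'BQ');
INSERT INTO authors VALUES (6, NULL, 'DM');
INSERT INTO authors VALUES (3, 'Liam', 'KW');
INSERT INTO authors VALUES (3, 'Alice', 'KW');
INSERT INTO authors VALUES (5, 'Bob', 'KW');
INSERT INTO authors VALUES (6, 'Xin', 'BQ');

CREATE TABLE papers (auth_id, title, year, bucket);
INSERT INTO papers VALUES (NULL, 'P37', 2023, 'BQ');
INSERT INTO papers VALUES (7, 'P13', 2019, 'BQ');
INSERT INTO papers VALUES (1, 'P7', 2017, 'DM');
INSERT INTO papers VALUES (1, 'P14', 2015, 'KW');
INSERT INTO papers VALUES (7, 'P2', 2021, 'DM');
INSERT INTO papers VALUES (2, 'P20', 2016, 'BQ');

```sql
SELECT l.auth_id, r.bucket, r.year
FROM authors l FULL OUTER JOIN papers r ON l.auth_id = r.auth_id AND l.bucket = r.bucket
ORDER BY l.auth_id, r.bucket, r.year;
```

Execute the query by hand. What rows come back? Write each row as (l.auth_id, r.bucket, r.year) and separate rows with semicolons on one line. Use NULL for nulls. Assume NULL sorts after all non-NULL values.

(3, NULL, NULL); (3, NULL, NULL); (3, NULL, NULL); (5, NULL, NULL); (6, NULL, NULL); (6, NULL, NULL); (6, NULL, NULL); (NULL, BQ, 2016); (NULL, BQ, 2019); (NULL, BQ, 2023); (NULL, DM, 2017); (NULL, DM, 2021); (NULL, KW, 2015)

FULL OUTER JOIN keeps every row from both sides; unmatched rows get NULL for the other side's columns.
Matching on l.auth_id = r.auth_id AND l.bucket = r.bucket. A NULL in a compared column never satisfies the condition.
- l row (auth_id=6, bucket=DM): no match → kept, r columns NULL.
- l row (auth_id=3, bucket=BQ): no match → kept, r columns NULL.
- l row (auth_id=6, bucket=DM): no match → kept, r columns NULL.
- l row (auth_id=3, bucket=KW): no match → kept, r columns NULL.
- l row (auth_id=3, bucket=KW): no match → kept, r columns NULL.
- l row (auth_id=5, bucket=KW): no match → kept, r columns NULL.
- l row (auth_id=6, bucket=BQ): no match → kept, r columns NULL.
- 6 r row(s) had no l match → kept, l columns NULL.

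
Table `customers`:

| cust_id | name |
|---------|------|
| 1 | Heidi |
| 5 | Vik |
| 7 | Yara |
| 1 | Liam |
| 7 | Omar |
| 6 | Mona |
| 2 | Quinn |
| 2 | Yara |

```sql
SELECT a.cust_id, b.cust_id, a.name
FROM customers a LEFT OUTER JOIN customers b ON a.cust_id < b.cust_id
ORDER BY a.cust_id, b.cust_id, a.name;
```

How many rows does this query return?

27

LEFT JOIN keeps every row from `customers a`; unmatched rows get NULL for `customers b`'s columns.
Matching on a.cust_id < b.cust_id.
Matched pairs: 25; unmatched a rows kept: 2.
Total: 25 matched + 2 padded = 27 rows.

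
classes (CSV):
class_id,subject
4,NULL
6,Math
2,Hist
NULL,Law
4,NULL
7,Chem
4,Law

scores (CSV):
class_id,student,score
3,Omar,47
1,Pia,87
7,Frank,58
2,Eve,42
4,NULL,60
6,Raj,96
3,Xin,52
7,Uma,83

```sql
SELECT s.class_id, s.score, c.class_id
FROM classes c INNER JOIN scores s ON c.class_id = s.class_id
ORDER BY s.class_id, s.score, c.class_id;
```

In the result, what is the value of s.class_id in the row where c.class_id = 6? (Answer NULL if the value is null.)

6

INNER JOIN keeps only pairs where the ON condition holds.
Matching on c.class_id = s.class_id. A NULL in a compared column never satisfies the condition.
Matched pairs: 7.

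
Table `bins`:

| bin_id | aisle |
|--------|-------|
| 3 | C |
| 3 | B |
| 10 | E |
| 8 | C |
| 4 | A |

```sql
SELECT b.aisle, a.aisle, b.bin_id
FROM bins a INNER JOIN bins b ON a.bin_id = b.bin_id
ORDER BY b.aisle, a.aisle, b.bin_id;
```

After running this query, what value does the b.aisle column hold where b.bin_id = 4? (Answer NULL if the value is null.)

A

INNER JOIN keeps only pairs where the ON condition holds.
Matching on a.bin_id = b.bin_id.
- bin_id=3: 2 matching b row(s), so 2 row(s) emitted.
- bin_id=3: 2 matching b row(s), so 2 row(s) emitted.
- bin_id=10: 1 matching b row(s), so 1 row(s) emitted.
- bin_id=8: 1 matching b row(s), so 1 row(s) emitted.
- bin_id=4: 1 matching b row(s), so 1 row(s) emitted.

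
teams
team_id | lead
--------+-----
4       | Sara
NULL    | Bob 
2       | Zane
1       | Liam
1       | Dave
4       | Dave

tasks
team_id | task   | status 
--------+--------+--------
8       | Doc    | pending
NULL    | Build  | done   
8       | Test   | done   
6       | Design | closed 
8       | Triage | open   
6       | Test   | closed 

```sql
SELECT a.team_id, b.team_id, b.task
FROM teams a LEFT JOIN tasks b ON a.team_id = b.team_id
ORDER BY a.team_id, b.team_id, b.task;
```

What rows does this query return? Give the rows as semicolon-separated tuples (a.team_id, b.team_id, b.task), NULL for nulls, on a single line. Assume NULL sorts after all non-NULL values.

LEFT JOIN keeps every row from `teams`; unmatched rows get NULL for `tasks`'s columns.
Matching on a.team_id = b.team_id. A NULL in a compared column never satisfies the condition.
- team_id=4: no b row matches, row kept with b columns NULL.
- team_id=NULL: no b row matches, row kept with b columns NULL.
- team_id=2: no b row matches, row kept with b columns NULL.
- team_id=1: no b row matches, row kept with b columns NULL.
- team_id=1: no b row matches, row kept with b columns NULL.
- team_id=4: no b row matches, row kept with b columns NULL.
After projecting and ordering:
a.team_id | b.team_id | b.task
1 | NULL | NULL
1 | NULL | NULL
2 | NULL | NULL
4 | NULL | NULL
4 | NULL | NULL
NULL | NULL | NULL

(1, NULL, NULL); (1, NULL, NULL); (2, NULL, NULL); (4, NULL, NULL); (4, NULL, NULL); (NULL, NULL, NULL)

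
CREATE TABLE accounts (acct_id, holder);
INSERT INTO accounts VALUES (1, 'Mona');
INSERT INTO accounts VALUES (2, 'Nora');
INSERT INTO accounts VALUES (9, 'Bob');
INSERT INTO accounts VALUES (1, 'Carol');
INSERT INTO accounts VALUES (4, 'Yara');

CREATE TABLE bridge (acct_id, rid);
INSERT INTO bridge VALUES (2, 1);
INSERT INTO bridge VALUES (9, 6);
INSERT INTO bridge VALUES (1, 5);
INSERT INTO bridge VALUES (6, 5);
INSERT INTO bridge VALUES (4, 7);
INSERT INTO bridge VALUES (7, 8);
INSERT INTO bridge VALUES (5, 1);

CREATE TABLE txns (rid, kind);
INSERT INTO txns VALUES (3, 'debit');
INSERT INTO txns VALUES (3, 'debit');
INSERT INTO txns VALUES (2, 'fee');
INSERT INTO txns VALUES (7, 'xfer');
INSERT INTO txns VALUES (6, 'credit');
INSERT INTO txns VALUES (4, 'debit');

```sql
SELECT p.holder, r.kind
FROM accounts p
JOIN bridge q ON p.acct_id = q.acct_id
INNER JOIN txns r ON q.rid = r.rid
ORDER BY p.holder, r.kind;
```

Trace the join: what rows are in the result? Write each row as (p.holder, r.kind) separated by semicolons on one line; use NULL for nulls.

(Bob, credit); (Yara, xfer)

Evaluate left to right. First `accounts p INNER JOIN bridge q` on acct_id: 5 row(s).
Then INNER JOIN `txns r` on rid: keep only rows whose q.rid appears in r.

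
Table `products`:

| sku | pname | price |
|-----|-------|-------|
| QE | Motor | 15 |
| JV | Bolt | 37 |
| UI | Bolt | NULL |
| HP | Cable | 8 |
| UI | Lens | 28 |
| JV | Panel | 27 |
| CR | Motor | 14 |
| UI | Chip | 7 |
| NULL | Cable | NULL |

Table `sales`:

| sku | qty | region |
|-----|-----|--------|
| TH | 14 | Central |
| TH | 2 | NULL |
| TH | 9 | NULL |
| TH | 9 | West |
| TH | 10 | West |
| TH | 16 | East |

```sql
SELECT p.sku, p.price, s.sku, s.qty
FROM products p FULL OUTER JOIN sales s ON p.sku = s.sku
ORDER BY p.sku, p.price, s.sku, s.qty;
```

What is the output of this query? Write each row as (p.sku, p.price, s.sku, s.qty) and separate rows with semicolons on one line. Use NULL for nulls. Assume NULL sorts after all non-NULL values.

(CR, 14, NULL, NULL); (HP, 8, NULL, NULL); (JV, 27, NULL, NULL); (JV, 37, NULL, NULL); (QE, 15, NULL, NULL); (UI, 7, NULL, NULL); (UI, 28, NULL, NULL); (UI, NULL, NULL, NULL); (NULL, NULL, TH, 2); (NULL, NULL, TH, 9); (NULL, NULL, TH, 9); (NULL, NULL, TH, 10); (NULL, NULL, TH, 14); (NULL, NULL, TH, 16); (NULL, NULL, NULL, NULL)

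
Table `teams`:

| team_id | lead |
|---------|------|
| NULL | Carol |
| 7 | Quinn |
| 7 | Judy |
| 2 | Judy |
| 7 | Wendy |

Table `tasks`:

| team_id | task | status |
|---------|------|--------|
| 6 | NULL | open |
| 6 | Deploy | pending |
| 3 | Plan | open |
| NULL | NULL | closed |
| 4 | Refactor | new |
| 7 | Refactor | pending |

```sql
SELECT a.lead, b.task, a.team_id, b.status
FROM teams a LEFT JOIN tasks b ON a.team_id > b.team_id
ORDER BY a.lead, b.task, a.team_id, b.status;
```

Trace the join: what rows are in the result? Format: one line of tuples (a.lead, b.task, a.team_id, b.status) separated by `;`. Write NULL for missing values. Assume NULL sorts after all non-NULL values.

LEFT JOIN keeps every row from `teams`; unmatched rows get NULL for `tasks`'s columns.
Matching on a.team_id > b.team_id. A NULL in a compared column never satisfies the condition.
- a[0] team_id=NULL → no match; kept with NULLs on the b side.
- a[1] team_id=7 → 4 match(es) in b → 4 row(s).
- a[2] team_id=7 → 4 match(es) in b → 4 row(s).
- a[3] team_id=2 → no match; kept with NULLs on the b side.
- a[4] team_id=7 → 4 match(es) in b → 4 row(s).

(Carol, NULL, NULL, NULL); (Judy, Deploy, 7, pending); (Judy, Plan, 7, open); (Judy, Refactor, 7, new); (Judy, NULL, 2, NULL); (Judy, NULL, 7, open); (Quinn, Deploy, 7, pending); (Quinn, Plan, 7, open); (Quinn, Refactor, 7, new); (Quinn, NULL, 7, open); (Wendy, Deploy, 7, pending); (Wendy, Plan, 7, open); (Wendy, Refactor, 7, new); (Wendy, NULL, 7, open)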